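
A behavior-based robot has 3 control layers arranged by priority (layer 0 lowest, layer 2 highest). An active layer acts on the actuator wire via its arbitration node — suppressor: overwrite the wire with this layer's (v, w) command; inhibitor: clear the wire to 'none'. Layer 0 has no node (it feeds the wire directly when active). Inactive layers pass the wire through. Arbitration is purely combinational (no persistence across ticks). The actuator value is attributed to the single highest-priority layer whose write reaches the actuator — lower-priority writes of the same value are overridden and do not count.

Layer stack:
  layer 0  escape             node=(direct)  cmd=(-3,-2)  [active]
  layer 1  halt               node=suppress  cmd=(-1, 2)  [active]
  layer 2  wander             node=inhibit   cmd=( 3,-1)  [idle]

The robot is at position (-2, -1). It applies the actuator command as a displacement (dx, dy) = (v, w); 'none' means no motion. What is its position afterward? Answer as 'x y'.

[0] escape on; wire := (-3, -2)
[1] halt on (suppress); wire := (-1, 2)
[2] wander off; pass (-1, 2)
output (-1, 2)
position: (-2, -1) + (-1, 2) = (-3, 1)

-3 1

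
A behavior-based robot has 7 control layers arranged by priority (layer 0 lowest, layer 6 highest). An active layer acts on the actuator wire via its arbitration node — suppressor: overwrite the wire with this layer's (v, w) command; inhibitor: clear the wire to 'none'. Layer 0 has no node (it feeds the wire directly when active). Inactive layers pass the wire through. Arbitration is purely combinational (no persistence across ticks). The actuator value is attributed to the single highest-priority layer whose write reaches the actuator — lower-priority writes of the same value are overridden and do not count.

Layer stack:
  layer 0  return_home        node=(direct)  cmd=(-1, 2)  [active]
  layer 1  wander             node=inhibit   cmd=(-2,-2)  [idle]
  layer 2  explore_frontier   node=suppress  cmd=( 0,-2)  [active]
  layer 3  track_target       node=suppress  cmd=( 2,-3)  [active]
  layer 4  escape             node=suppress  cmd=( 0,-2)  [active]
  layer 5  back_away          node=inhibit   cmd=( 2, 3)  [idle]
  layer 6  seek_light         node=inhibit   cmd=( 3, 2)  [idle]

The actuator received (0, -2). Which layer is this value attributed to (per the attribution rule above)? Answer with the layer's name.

[0] return_home on; wire := (-1, 2)
[1] wander off; pass (-1, 2)
[2] explore_frontier on (suppress); wire := (0, -2)
[3] track_target on (suppress); wire := (2, -3)
[4] escape on (suppress); wire := (0, -2)
[5] back_away off; pass (0, -2)
[6] seek_light off; pass (0, -2)
output (0, -2)
last writer: layer 4 = escape

escape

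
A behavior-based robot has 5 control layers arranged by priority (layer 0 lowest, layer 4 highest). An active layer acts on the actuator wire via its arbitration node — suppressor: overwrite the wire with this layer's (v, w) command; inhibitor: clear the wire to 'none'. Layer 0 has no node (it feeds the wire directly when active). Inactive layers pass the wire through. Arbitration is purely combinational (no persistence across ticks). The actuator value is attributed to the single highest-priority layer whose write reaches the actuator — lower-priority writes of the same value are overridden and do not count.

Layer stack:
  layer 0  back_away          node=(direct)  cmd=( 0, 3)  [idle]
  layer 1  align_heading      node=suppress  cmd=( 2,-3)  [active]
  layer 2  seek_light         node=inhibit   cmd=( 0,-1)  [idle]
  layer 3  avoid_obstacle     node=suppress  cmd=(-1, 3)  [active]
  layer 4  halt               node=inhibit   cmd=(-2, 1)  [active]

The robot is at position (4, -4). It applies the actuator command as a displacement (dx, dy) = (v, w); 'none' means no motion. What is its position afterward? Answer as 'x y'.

4 -4

L0 back_away: idle → wire = none
L1 align_heading: active, suppressor → wire = (2, -3)
L2 seek_light: idle → wire stays (2, -3)
L3 avoid_obstacle: active, suppressor → wire = (-1, 3)
L4 halt: active, inhibitor → wire = none
actuator = none
position: (4, -4) + none = (4, -4)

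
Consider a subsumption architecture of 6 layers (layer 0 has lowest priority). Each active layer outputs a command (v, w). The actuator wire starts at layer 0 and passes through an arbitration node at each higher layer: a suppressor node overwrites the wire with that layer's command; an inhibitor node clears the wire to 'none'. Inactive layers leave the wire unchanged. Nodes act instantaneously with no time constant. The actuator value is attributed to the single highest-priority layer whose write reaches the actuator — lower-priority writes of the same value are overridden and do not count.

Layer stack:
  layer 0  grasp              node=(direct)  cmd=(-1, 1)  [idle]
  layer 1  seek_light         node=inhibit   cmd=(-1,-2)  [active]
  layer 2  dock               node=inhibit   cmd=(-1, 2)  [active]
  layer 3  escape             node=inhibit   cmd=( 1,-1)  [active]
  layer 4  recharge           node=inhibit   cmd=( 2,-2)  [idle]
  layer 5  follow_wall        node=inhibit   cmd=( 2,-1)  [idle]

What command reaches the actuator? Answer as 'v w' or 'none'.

L0 grasp: idle → wire = none
L1 seek_light: active, inhibitor → wire = none
L2 dock: active, inhibitor → wire = none
L3 escape: active, inhibitor → wire = none
L4 recharge: idle → wire stays none
L5 follow_wall: idle → wire stays none
actuator = none

none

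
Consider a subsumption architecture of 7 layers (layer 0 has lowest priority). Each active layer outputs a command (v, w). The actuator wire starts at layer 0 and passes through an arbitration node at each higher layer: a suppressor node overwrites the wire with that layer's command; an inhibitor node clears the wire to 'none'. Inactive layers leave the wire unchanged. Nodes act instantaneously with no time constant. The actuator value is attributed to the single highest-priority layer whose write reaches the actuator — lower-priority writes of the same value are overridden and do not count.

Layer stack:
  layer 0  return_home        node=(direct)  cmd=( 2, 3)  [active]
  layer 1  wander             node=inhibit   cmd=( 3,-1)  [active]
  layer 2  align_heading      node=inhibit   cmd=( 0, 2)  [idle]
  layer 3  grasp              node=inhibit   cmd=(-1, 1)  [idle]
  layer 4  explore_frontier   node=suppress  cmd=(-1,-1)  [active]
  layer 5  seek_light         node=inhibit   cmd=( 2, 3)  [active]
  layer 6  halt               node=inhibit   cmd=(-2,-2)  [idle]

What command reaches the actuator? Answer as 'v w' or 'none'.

layer 0 (return_home) active — direct: (2, 3)
layer 1 (wander) active — inhibits: none
layer 2 (align_heading) idle — unchanged: none
layer 3 (grasp) idle — unchanged: none
layer 4 (explore_frontier) active — suppresses: (-1, -1)
layer 5 (seek_light) active — inhibits: none
layer 6 (halt) idle — unchanged: none
→ actuator none

none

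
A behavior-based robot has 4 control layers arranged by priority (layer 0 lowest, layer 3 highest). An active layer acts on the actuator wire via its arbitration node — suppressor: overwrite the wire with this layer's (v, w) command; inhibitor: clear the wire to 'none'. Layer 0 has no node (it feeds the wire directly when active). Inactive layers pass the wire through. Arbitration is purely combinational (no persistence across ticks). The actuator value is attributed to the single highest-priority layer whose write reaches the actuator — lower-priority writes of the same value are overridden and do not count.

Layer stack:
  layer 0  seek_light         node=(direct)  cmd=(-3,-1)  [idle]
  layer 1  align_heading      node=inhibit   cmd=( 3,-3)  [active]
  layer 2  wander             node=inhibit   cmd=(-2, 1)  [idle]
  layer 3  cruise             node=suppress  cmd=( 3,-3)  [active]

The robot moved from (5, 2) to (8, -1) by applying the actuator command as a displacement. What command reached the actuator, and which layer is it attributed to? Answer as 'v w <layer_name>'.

displacement = (8, -1) − (5, 2) = (3, -3)
L0 seek_light: idle → wire = none
L1 align_heading: active, inhibitor → wire = none
L2 wander: idle → wire stays none
L3 cruise: active, suppressor → wire = (3, -3)
actuator = (3, -3) — from layer 3 (cruise)

3 -3 cruise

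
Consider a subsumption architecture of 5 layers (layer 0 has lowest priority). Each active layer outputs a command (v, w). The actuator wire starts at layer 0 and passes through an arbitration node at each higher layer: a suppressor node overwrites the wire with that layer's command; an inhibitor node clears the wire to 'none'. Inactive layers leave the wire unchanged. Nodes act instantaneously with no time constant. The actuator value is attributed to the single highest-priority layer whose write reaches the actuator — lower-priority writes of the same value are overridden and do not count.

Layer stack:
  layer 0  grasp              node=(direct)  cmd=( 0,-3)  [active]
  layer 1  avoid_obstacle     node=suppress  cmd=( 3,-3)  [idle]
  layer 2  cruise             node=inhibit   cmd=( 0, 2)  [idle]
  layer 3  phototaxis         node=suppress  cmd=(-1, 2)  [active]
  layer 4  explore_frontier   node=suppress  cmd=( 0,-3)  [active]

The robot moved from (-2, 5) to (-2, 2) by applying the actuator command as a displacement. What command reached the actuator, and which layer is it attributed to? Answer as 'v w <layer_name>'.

0 -3 explore_frontier

displacement = (-2, 2) − (-2, 5) = (0, -3)
L0 grasp: active, feeds wire = (0, -3)
L1 avoid_obstacle: idle → wire stays (0, -3)
L2 cruise: idle → wire stays (0, -3)
L3 phototaxis: active, suppressor → wire = (-1, 2)
L4 explore_frontier: active, suppressor → wire = (0, -3)
actuator = (0, -3) — from layer 4 (explore_frontier)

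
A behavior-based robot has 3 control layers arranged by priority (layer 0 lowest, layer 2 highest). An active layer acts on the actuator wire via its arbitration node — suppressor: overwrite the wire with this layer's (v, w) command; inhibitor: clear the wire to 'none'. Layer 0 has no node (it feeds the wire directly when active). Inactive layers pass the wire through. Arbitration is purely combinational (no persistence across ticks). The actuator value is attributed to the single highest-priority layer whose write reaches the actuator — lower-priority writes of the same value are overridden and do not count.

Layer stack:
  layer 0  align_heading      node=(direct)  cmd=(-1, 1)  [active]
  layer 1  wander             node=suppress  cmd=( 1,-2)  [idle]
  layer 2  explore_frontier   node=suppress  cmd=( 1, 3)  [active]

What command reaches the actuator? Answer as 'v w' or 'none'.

L0 align_heading: active, feeds wire = (-1, 1)
L1 wander: idle → wire stays (-1, 1)
L2 explore_frontier: active, suppressor → wire = (1, 3)
actuator = (1, 3)

1 3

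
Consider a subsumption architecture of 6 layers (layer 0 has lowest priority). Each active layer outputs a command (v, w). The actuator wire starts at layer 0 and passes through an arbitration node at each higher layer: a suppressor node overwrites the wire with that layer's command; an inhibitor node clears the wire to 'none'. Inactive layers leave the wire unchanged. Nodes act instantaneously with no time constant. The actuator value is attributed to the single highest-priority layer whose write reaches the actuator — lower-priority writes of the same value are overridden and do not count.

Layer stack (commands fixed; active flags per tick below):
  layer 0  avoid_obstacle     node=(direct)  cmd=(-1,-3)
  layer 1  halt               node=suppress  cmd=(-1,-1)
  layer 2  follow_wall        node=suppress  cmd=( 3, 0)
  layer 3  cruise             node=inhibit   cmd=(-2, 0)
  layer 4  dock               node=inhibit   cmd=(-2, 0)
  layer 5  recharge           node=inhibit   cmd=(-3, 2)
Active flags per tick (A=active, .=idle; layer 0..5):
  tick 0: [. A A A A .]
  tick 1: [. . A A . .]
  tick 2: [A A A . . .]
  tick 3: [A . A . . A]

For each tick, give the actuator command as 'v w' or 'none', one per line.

none
none
3 0
none

tick 0:
  layer 0 (avoid_obstacle) idle — none
  layer 1 (halt) active — suppresses: (-1, -1)
  layer 2 (follow_wall) active — suppresses: (3, 0)
  layer 3 (cruise) active — inhibits: none
  layer 4 (dock) active — inhibits: none
  layer 5 (recharge) idle — unchanged: none
  → actuator none
tick 1:
  layer 0 (avoid_obstacle) idle — none
  layer 1 (halt) idle — unchanged: none
  layer 2 (follow_wall) active — suppresses: (3, 0)
  layer 3 (cruise) active — inhibits: none
  layer 4 (dock) idle — unchanged: none
  layer 5 (recharge) idle — unchanged: none
  → actuator none
tick 2:
  layer 0 (avoid_obstacle) active — direct: (-1, -3)
  layer 1 (halt) active — suppresses: (-1, -1)
  layer 2 (follow_wall) active — suppresses: (3, 0)
  layer 3 (cruise) idle — unchanged: (3, 0)
  layer 4 (dock) idle — unchanged: (3, 0)
  layer 5 (recharge) idle — unchanged: (3, 0)
  → actuator (3, 0)
tick 3:
  layer 0 (avoid_obstacle) active — direct: (-1, -3)
  layer 1 (halt) idle — unchanged: (-1, -3)
  layer 2 (follow_wall) active — suppresses: (3, 0)
  layer 3 (cruise) idle — unchanged: (3, 0)
  layer 4 (dock) idle — unchanged: (3, 0)
  layer 5 (recharge) active — inhibits: none
  → actuator none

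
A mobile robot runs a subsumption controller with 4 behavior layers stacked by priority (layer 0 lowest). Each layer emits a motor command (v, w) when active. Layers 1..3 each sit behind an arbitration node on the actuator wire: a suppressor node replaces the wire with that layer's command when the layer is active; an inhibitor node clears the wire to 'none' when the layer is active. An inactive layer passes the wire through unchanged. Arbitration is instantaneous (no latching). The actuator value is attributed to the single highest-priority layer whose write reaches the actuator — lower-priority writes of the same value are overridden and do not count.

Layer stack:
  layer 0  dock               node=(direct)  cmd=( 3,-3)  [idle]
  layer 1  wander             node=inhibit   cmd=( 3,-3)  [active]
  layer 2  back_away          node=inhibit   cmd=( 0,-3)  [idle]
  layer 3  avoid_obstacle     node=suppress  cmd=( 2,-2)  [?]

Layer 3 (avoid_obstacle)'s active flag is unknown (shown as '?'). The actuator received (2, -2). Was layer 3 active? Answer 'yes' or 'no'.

yes

If layer 3 is active=yes:
  actuator would be (2, -2)
If layer 3 is active=no:
  actuator would be none
Observed (2, -2), so layer 3 was active.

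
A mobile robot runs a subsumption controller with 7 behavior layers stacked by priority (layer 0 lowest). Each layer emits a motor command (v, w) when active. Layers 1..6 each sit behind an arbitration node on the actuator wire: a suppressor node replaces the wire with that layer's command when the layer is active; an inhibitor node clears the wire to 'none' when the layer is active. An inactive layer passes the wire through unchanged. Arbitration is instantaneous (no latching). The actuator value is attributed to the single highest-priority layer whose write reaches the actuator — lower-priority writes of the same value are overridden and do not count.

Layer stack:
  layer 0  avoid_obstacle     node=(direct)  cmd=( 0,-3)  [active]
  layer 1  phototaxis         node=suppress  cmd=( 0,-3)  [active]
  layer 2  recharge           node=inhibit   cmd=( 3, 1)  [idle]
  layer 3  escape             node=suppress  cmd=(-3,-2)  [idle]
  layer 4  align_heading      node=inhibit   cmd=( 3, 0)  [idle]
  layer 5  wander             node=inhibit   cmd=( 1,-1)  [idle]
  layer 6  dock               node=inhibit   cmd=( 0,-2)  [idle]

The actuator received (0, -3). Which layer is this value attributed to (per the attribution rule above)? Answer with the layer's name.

L0 avoid_obstacle: active, feeds wire = (0, -3)
L1 phototaxis: active, suppressor → wire = (0, -3)
L2 recharge: idle → wire stays (0, -3)
L3 escape: idle → wire stays (0, -3)
L4 align_heading: idle → wire stays (0, -3)
L5 wander: idle → wire stays (0, -3)
L6 dock: idle → wire stays (0, -3)
actuator = (0, -3)
last writer: layer 1 = phototaxis

phototaxis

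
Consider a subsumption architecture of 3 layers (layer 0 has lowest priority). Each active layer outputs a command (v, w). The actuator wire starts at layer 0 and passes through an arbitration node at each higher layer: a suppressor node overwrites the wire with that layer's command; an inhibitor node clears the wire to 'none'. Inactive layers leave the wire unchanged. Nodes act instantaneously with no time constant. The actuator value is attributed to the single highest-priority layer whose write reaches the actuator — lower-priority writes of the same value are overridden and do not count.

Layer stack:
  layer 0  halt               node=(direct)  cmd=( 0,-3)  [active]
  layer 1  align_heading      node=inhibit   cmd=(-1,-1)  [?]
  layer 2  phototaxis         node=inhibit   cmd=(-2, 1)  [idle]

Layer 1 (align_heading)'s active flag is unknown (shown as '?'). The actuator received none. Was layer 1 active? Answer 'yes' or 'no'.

If layer 1 is active=yes:
  actuator would be none
If layer 1 is active=no:
  actuator would be (0, -3)
Observed none, so layer 1 was active.

yes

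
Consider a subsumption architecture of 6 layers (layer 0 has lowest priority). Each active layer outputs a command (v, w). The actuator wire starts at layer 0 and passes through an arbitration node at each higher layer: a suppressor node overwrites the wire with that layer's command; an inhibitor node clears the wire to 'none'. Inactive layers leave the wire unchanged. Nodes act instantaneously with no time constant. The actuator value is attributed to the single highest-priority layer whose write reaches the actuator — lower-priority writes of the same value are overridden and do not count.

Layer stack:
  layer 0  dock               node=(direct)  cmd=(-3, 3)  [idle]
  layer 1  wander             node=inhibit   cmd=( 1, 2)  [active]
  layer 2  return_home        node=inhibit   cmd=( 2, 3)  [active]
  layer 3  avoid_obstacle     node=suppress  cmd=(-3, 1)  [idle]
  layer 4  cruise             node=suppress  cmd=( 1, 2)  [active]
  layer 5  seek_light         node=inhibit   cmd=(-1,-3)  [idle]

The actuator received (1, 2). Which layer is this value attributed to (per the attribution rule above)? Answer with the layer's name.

[0] dock off; wire := none
[1] wander on (inhibit); wire := none
[2] return_home on (inhibit); wire := none
[3] avoid_obstacle off; pass none
[4] cruise on (suppress); wire := (1, 2)
[5] seek_light off; pass (1, 2)
output (1, 2)
last writer: layer 4 = cruise

cruise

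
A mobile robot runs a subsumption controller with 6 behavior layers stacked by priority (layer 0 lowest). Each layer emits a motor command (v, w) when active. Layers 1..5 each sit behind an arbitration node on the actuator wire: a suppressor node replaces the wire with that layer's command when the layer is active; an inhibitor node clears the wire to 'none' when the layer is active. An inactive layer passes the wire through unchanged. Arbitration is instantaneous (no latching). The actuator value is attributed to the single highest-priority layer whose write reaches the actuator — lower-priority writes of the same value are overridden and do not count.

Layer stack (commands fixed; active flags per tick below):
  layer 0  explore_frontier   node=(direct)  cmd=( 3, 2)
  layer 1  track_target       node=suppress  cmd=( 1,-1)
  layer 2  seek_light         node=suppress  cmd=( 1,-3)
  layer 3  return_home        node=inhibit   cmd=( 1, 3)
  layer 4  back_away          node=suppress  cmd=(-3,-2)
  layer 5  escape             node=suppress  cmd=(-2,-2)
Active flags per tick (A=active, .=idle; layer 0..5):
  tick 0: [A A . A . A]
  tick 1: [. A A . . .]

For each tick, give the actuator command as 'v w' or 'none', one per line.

tick 0:
  [0] explore_frontier on; wire := (3, 2)
  [1] track_target on (suppress); wire := (1, -1)
  [2] seek_light off; pass (1, -1)
  [3] return_home on (inhibit); wire := none
  [4] back_away off; pass none
  [5] escape on (suppress); wire := (-2, -2)
  output (-2, -2)
tick 1:
  [0] explore_frontier off; wire := none
  [1] track_target on (suppress); wire := (1, -1)
  [2] seek_light on (suppress); wire := (1, -3)
  [3] return_home off; pass (1, -3)
  [4] back_away off; pass (1, -3)
  [5] escape off; pass (1, -3)
  output (1, -3)

-2 -2
1 -3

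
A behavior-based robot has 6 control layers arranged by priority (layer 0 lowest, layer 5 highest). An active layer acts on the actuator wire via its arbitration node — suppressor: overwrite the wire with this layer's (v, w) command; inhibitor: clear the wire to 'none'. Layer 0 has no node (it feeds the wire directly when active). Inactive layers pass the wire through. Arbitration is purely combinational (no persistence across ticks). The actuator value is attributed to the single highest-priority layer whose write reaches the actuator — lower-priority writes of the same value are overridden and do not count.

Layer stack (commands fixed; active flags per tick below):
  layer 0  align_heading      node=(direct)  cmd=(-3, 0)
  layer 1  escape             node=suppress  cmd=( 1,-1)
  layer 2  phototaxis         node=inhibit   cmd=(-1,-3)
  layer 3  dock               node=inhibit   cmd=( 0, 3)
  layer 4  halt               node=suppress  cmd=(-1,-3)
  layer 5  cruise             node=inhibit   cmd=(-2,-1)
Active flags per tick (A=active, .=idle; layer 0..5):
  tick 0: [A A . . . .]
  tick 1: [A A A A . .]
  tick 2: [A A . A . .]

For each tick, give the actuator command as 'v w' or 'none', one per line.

tick 0:
  L0 align_heading: active, feeds wire = (-3, 0)
  L1 escape: active, suppressor → wire = (1, -1)
  L2 phototaxis: idle → wire stays (1, -1)
  L3 dock: idle → wire stays (1, -1)
  L4 halt: idle → wire stays (1, -1)
  L5 cruise: idle → wire stays (1, -1)
  actuator = (1, -1)
tick 1:
  L0 align_heading: active, feeds wire = (-3, 0)
  L1 escape: active, suppressor → wire = (1, -1)
  L2 phototaxis: active, inhibitor → wire = none
  L3 dock: active, inhibitor → wire = none
  L4 halt: idle → wire stays none
  L5 cruise: idle → wire stays none
  actuator = none
tick 2:
  L0 align_heading: active, feeds wire = (-3, 0)
  L1 escape: active, suppressor → wire = (1, -1)
  L2 phototaxis: idle → wire stays (1, -1)
  L3 dock: active, inhibitor → wire = none
  L4 halt: idle → wire stays none
  L5 cruise: idle → wire stays none
  actuator = none

1 -1
none
none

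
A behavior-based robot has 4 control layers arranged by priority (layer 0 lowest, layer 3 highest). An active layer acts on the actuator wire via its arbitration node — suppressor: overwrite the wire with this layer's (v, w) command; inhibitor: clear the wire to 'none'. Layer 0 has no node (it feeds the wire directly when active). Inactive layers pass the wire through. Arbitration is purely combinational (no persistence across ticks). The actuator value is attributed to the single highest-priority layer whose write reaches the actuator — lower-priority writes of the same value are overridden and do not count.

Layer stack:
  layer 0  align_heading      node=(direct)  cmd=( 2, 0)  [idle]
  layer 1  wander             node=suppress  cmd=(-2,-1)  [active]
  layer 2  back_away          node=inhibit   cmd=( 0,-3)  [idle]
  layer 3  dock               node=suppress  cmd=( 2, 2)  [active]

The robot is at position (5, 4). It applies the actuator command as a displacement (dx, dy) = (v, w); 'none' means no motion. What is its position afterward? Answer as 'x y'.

L0 align_heading: idle → wire = none
L1 wander: active, suppressor → wire = (-2, -1)
L2 back_away: idle → wire stays (-2, -1)
L3 dock: active, suppressor → wire = (2, 2)
actuator = (2, 2)
position: (5, 4) + (2, 2) = (7, 6)

7 6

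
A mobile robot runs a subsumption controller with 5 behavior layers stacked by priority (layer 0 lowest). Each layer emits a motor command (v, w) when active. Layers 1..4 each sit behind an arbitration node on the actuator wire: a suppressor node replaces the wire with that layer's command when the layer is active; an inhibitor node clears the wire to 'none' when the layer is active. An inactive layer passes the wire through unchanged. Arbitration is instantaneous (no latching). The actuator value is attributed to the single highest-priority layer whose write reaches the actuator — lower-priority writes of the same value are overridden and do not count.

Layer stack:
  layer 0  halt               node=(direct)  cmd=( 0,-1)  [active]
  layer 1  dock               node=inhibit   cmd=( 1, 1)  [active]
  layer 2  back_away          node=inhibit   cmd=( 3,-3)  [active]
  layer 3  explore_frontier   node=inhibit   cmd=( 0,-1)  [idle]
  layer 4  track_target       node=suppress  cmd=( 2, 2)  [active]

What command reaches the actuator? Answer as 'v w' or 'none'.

[0] halt on; wire := (0, -1)
[1] dock on (inhibit); wire := none
[2] back_away on (inhibit); wire := none
[3] explore_frontier off; pass none
[4] track_target on (suppress); wire := (2, 2)
output (2, 2)

2 2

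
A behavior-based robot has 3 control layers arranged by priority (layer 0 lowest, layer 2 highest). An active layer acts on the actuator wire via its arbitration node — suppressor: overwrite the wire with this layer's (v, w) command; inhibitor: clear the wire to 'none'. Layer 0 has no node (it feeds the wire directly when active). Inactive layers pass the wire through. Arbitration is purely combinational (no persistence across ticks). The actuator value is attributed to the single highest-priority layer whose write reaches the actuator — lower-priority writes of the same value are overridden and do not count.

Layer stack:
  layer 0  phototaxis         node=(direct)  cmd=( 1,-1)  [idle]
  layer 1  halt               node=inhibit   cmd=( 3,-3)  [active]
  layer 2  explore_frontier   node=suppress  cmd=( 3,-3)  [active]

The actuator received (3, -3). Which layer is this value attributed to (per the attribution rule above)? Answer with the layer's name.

explore_frontier

L0 phototaxis: idle → wire = none
L1 halt: active, inhibitor → wire = none
L2 explore_frontier: active, suppressor → wire = (3, -3)
actuator = (3, -3)
last writer: layer 2 = explore_frontier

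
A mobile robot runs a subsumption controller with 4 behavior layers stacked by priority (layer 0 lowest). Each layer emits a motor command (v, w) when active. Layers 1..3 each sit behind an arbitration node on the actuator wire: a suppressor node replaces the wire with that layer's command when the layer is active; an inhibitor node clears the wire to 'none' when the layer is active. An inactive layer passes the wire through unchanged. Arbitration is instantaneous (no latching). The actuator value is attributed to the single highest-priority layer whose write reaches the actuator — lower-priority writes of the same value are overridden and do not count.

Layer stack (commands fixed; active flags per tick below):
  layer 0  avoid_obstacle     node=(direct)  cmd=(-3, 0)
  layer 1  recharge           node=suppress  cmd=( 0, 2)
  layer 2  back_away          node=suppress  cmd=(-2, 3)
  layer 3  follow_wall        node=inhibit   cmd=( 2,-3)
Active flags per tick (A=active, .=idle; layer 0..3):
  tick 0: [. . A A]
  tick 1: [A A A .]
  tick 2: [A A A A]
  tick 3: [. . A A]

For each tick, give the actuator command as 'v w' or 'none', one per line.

none
-2 3
none
none

tick 0:
  [0] avoid_obstacle off; wire := none
  [1] recharge off; pass none
  [2] back_away on (suppress); wire := (-2, 3)
  [3] follow_wall on (inhibit); wire := none
  output none
tick 1:
  [0] avoid_obstacle on; wire := (-3, 0)
  [1] recharge on (suppress); wire := (0, 2)
  [2] back_away on (suppress); wire := (-2, 3)
  [3] follow_wall off; pass (-2, 3)
  output (-2, 3)
tick 2:
  [0] avoid_obstacle on; wire := (-3, 0)
  [1] recharge on (suppress); wire := (0, 2)
  [2] back_away on (suppress); wire := (-2, 3)
  [3] follow_wall on (inhibit); wire := none
  output none
tick 3:
  [0] avoid_obstacle off; wire := none
  [1] recharge off; pass none
  [2] back_away on (suppress); wire := (-2, 3)
  [3] follow_wall on (inhibit); wire := none
  output none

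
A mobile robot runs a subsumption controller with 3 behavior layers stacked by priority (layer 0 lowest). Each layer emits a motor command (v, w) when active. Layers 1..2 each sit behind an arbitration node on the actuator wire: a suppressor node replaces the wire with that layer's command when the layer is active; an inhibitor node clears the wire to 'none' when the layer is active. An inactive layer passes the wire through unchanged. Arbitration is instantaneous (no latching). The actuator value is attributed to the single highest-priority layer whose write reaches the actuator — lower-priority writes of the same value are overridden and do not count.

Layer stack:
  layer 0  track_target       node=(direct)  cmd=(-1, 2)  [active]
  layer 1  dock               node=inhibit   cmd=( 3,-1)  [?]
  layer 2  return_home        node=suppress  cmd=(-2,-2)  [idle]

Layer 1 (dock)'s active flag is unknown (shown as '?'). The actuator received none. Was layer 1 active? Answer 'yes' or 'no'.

yes

If layer 1 is active=yes:
  actuator would be none
If layer 1 is active=no:
  actuator would be (-1, 2)
Observed none, so layer 1 was active.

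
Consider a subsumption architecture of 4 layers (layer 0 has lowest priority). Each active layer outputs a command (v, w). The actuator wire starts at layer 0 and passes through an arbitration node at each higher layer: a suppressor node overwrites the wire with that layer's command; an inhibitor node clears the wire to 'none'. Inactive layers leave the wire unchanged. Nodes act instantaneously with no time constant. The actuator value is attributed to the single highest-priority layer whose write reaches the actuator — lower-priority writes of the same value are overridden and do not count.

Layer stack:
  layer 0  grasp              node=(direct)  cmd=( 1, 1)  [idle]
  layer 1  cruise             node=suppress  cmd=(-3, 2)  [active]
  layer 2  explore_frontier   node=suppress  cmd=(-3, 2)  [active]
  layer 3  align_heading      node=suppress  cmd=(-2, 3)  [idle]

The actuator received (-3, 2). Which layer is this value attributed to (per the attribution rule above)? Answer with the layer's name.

explore_frontier

L0 grasp: idle → wire = none
L1 cruise: active, suppressor → wire = (-3, 2)
L2 explore_frontier: active, suppressor → wire = (-3, 2)
L3 align_heading: idle → wire stays (-3, 2)
actuator = (-3, 2)
last writer: layer 2 = explore_frontier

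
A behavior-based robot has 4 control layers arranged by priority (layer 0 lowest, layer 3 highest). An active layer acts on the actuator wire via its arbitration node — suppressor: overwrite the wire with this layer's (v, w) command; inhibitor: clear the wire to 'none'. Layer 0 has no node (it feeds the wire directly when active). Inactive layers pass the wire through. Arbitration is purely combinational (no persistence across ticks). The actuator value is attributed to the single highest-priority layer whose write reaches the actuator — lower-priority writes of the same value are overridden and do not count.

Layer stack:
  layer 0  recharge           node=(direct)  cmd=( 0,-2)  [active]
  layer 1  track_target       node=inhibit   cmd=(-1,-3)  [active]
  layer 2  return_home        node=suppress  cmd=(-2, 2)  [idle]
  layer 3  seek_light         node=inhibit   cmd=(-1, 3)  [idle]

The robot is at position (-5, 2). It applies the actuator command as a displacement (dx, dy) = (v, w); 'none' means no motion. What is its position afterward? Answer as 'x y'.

-5 2

[0] recharge on; wire := (0, -2)
[1] track_target on (inhibit); wire := none
[2] return_home off; pass none
[3] seek_light off; pass none
output none
position: (-5, 2) + none = (-5, 2)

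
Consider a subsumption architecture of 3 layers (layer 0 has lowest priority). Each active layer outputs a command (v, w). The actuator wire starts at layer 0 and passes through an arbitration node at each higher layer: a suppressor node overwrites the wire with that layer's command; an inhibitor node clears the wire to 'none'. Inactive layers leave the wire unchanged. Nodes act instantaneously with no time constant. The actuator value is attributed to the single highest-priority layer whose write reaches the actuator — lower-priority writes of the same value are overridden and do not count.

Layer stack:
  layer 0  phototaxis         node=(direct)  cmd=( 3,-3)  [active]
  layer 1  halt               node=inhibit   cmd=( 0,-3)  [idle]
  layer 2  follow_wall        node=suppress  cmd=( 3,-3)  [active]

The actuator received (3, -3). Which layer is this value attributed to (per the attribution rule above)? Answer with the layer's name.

layer 0 (phototaxis) active — direct: (3, -3)
layer 1 (halt) idle — unchanged: (3, -3)
layer 2 (follow_wall) active — suppresses: (3, -3)
→ actuator (3, -3)
last writer: layer 2 = follow_wall

follow_wall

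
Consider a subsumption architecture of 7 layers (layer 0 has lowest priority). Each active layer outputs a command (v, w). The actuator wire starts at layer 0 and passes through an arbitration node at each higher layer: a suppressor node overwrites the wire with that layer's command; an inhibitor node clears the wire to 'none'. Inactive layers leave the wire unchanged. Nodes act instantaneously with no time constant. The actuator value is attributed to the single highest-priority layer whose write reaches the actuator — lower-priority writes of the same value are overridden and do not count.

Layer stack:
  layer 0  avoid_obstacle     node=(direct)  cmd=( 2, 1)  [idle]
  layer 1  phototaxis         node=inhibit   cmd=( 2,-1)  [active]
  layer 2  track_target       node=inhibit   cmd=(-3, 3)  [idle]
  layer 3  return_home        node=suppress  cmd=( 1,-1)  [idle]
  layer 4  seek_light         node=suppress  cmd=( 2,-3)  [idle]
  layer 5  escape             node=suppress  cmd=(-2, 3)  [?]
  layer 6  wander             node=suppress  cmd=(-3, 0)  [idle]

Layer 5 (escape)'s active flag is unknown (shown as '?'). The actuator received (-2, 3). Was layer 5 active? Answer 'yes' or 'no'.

If layer 5 is active=yes:
  actuator would be (-2, 3)
If layer 5 is active=no:
  actuator would be none
Observed (-2, 3), so layer 5 was active.

yes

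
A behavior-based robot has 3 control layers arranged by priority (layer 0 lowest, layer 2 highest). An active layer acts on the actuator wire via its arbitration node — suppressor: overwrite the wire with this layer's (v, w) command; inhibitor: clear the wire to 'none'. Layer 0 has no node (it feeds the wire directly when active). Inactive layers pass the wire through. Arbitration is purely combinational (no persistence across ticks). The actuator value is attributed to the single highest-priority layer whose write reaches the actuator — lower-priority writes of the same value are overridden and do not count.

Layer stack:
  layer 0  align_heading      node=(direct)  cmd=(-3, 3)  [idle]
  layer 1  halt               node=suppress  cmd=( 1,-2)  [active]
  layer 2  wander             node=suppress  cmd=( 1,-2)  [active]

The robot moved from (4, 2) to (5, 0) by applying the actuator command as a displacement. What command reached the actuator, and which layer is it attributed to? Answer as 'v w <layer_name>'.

1 -2 wander

displacement = (5, 0) − (4, 2) = (1, -2)
layer 0 (align_heading) idle — none
layer 1 (halt) active — suppresses: (1, -2)
layer 2 (wander) active — suppresses: (1, -2)
→ actuator (1, -2) — from layer 2 (wander)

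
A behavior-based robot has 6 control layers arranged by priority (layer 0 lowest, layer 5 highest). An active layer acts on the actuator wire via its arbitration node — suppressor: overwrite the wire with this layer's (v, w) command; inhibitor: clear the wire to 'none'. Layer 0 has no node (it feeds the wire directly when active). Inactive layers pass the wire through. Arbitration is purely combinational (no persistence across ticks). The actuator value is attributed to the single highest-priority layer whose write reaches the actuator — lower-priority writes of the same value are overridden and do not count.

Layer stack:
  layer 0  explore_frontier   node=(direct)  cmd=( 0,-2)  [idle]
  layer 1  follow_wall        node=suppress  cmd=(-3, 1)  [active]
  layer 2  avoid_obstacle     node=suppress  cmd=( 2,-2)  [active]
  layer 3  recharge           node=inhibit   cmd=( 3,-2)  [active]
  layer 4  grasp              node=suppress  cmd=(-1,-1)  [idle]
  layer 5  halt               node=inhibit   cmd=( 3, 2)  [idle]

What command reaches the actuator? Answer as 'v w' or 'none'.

none

L0 explore_frontier: idle → wire = none
L1 follow_wall: active, suppressor → wire = (-3, 1)
L2 avoid_obstacle: active, suppressor → wire = (2, -2)
L3 recharge: active, inhibitor → wire = none
L4 grasp: idle → wire stays none
L5 halt: idle → wire stays none
actuator = none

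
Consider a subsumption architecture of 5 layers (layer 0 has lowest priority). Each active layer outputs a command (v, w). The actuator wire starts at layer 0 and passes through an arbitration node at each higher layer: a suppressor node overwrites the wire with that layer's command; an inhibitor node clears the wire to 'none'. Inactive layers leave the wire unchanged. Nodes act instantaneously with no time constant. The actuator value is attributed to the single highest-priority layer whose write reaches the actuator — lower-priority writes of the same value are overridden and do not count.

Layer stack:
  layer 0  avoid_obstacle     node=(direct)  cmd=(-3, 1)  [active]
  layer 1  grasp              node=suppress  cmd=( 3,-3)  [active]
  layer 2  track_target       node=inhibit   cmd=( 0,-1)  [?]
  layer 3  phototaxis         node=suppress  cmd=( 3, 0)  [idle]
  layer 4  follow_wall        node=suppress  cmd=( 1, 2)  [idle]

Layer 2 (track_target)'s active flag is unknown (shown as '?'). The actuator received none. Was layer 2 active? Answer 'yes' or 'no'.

If layer 2 is active=yes:
  actuator would be none
If layer 2 is active=no:
  actuator would be (3, -3)
Observed none, so layer 2 was active.

yes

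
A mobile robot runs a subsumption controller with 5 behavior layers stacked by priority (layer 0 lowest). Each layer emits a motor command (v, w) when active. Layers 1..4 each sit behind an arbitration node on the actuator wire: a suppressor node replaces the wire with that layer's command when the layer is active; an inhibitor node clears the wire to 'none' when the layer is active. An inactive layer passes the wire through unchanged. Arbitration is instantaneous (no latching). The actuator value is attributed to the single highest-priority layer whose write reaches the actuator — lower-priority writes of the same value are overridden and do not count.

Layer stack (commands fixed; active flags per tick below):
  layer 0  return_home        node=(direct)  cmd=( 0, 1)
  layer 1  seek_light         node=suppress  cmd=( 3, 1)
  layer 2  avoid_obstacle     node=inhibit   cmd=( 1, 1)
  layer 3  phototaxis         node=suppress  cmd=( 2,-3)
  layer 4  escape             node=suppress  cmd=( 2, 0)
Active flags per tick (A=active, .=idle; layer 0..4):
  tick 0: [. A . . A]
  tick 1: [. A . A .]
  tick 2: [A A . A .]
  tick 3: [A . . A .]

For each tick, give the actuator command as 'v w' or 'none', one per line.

tick 0:
  [0] return_home off; wire := none
  [1] seek_light on (suppress); wire := (3, 1)
  [2] avoid_obstacle off; pass (3, 1)
  [3] phototaxis off; pass (3, 1)
  [4] escape on (suppress); wire := (2, 0)
  output (2, 0)
tick 1:
  [0] return_home off; wire := none
  [1] seek_light on (suppress); wire := (3, 1)
  [2] avoid_obstacle off; pass (3, 1)
  [3] phototaxis on (suppress); wire := (2, -3)
  [4] escape off; pass (2, -3)
  output (2, -3)
tick 2:
  [0] return_home on; wire := (0, 1)
  [1] seek_light on (suppress); wire := (3, 1)
  [2] avoid_obstacle off; pass (3, 1)
  [3] phototaxis on (suppress); wire := (2, -3)
  [4] escape off; pass (2, -3)
  output (2, -3)
tick 3:
  [0] return_home on; wire := (0, 1)
  [1] seek_light off; pass (0, 1)
  [2] avoid_obstacle off; pass (0, 1)
  [3] phototaxis on (suppress); wire := (2, -3)
  [4] escape off; pass (2, -3)
  output (2, -3)

2 0
2 -3
2 -3
2 -3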